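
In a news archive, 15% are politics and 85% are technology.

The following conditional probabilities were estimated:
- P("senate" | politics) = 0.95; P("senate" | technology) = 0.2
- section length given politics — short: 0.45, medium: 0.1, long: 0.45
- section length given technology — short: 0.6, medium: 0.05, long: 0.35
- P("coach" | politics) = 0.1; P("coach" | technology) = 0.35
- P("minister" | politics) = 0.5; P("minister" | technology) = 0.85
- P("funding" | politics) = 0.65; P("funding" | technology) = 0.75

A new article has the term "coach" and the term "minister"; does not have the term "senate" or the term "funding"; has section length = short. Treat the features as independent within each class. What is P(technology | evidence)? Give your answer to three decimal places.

politics: 0.15 × (1−0.95) × 0.45 × 0.1 × 0.5 × (1−0.65) = 0.0000590625
technology: 0.85 × (1−0.2) × 0.6 × 0.35 × 0.85 × (1−0.75) = 0.030345
P(technology | x) = 0.030345 / 0.0304040625 ≈ 0.998

0.998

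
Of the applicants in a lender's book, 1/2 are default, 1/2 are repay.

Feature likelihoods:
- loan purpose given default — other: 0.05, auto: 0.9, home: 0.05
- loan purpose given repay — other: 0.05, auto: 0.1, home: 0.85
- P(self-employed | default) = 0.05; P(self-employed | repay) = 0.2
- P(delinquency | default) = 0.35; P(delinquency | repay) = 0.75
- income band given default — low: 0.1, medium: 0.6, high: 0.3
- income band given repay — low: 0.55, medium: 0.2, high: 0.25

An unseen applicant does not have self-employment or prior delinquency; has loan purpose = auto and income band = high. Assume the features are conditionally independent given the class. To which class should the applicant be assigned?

default

default: 0.5 × 0.9 × (1−0.05) × (1−0.35) × 0.3 = 0.0833625
repay: 0.5 × 0.1 × (1−0.2) × (1−0.75) × 0.25 = 0.0025
Highest score → default.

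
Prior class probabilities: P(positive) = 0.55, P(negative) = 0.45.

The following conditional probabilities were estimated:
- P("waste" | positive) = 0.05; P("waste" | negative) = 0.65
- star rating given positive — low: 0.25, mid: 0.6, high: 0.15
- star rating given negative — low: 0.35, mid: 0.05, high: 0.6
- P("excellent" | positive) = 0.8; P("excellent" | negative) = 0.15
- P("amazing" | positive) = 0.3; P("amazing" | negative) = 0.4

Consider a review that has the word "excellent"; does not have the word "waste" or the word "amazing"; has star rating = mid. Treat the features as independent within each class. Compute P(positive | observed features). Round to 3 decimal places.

0.996

positive: 0.55 × (1−0.05) × 0.6 × 0.8 × (1−0.3) = 0.17556
negative: 0.45 × (1−0.65) × 0.05 × 0.15 × (1−0.4) = 0.00070875
P(positive | x) = 0.17556 / 0.17626875 ≈ 0.996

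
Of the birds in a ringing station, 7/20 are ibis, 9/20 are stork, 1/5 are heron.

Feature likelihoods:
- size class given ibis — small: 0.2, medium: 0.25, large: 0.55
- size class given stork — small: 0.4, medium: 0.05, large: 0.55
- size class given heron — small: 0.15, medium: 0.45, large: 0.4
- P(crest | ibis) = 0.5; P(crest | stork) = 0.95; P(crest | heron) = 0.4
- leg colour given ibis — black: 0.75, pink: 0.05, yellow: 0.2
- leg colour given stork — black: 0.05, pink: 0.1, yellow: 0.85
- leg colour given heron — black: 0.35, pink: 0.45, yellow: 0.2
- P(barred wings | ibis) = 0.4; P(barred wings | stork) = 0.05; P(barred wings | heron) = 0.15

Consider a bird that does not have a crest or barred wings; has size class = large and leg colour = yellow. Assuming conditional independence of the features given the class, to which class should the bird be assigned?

ibis

ibis: 0.35 × 0.55 × (1−0.5) × 0.2 × (1−0.4) = 0.01155
stork: 0.45 × 0.55 × (1−0.95) × 0.85 × (1−0.05) = 0.0099928125
heron: 0.2 × 0.4 × (1−0.4) × 0.2 × (1−0.15) = 0.00816
Highest score → ibis.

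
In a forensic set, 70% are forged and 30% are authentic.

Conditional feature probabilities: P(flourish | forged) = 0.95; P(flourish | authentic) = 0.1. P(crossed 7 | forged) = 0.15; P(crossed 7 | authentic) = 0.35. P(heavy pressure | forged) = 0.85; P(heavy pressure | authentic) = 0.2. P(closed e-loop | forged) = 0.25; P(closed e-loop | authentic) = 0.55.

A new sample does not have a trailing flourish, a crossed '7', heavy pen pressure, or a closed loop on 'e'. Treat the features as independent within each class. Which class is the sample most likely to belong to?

forged: 0.7 × (1−0.95) × (1−0.15) × (1−0.85) × (1−0.25) = 0.003346875
authentic: 0.3 × (1−0.1) × (1−0.35) × (1−0.2) × (1−0.55) = 0.06318
Highest score → authentic.

authentic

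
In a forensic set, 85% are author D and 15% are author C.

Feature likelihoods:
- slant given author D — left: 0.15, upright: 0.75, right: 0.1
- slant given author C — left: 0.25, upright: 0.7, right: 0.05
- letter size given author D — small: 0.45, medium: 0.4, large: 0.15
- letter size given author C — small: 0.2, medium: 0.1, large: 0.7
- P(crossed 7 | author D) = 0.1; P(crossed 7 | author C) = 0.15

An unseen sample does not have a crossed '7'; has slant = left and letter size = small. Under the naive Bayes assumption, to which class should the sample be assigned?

author D: 0.85 × 0.15 × 0.45 × (1−0.1) = 0.0516375
author C: 0.15 × 0.25 × 0.2 × (1−0.15) = 0.006375
Highest score → author D.

author D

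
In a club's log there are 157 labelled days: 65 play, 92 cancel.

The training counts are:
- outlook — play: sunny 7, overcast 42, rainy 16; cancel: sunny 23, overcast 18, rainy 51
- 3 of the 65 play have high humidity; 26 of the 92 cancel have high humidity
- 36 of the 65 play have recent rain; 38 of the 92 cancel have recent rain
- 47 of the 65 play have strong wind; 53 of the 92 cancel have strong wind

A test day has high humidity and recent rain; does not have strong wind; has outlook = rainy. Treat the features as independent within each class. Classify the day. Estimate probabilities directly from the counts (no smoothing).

cancel

play: (65/157) × (16/65) × (3/65) × (36/65) × (18/65) ≈ 0.000721401
cancel: (92/157) × (51/92) × (26/92) × (38/92) × (39/92) ≈ 0.0160742
Highest score → cancel.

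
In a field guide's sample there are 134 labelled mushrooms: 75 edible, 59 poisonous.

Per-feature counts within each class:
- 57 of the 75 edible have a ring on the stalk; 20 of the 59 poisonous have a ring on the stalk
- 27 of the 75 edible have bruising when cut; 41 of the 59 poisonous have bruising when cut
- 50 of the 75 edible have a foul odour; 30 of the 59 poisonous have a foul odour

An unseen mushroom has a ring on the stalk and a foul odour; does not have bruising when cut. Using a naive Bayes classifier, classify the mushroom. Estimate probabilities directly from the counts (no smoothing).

edible: (75/134) × (57/75) × (48/75) × (50/75) ≈ 0.181493
poisonous: (59/134) × (20/59) × (18/59) × (30/59) ≈ 0.0231534
Highest score → edible.

edible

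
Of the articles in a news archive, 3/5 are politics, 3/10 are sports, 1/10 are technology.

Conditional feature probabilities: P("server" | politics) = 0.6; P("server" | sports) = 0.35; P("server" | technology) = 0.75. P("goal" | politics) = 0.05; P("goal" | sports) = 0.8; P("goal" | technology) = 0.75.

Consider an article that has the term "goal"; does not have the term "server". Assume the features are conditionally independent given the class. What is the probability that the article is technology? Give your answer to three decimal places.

politics: 0.6 × (1−0.6) × 0.05 = 0.012
sports: 0.3 × (1−0.35) × 0.8 = 0.156
technology: 0.1 × (1−0.75) × 0.75 = 0.01875
P(technology | x) = 0.01875 / 0.18675 ≈ 0.100

0.100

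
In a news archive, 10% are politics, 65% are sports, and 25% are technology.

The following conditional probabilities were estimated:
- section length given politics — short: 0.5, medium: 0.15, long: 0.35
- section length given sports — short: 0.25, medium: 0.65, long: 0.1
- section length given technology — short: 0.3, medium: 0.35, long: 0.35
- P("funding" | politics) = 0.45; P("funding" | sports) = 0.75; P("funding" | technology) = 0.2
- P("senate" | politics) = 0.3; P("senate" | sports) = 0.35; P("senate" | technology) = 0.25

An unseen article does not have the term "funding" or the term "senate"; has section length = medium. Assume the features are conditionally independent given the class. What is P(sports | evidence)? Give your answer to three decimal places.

0.541

politics: 0.1 × 0.15 × (1−0.45) × (1−0.3) = 0.005775
sports: 0.65 × 0.65 × (1−0.75) × (1−0.35) = 0.06865625
technology: 0.25 × 0.35 × (1−0.2) × (1−0.25) = 0.0525
P(sports | x) = 0.06865625 / 0.12693125 ≈ 0.541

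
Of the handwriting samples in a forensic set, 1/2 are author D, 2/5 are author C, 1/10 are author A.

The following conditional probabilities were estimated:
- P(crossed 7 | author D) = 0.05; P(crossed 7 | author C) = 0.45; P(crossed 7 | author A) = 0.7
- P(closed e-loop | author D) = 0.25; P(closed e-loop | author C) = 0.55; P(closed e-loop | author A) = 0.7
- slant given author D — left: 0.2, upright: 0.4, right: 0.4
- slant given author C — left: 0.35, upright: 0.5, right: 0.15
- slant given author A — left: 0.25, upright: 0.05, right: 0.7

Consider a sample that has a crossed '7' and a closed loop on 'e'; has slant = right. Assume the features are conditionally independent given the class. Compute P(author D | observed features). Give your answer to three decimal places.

0.048

author D: 0.5 × 0.05 × 0.25 × 0.4 = 0.0025
author C: 0.4 × 0.45 × 0.55 × 0.15 = 0.01485
author A: 0.1 × 0.7 × 0.7 × 0.7 = 0.0343
P(author D | x) = 0.0025 / 0.05165 ≈ 0.048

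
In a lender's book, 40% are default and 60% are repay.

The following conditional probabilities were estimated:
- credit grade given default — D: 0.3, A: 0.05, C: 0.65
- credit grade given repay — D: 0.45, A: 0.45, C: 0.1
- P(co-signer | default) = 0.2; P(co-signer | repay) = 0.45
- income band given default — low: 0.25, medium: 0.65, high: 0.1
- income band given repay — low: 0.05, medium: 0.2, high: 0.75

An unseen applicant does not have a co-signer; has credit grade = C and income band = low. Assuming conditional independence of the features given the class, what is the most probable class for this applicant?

default: 0.4 × 0.65 × (1−0.2) × 0.25 = 0.052
repay: 0.6 × 0.1 × (1−0.45) × 0.05 = 0.00165
Highest score → default.

default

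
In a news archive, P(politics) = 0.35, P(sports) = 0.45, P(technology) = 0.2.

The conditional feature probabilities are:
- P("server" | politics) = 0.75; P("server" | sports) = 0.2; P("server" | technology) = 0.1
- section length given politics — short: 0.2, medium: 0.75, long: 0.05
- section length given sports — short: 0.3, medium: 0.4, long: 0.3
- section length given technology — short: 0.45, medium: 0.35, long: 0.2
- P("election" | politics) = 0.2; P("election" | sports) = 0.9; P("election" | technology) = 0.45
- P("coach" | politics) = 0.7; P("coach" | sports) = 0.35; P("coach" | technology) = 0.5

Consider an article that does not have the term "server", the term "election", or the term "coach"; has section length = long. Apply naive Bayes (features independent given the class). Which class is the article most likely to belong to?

technology

politics: 0.35 × (1−0.75) × 0.05 × (1−0.2) × (1−0.7) = 0.00105
sports: 0.45 × (1−0.2) × 0.3 × (1−0.9) × (1−0.35) = 0.00702
technology: 0.2 × (1−0.1) × 0.2 × (1−0.45) × (1−0.5) = 0.0099
Highest score → technology.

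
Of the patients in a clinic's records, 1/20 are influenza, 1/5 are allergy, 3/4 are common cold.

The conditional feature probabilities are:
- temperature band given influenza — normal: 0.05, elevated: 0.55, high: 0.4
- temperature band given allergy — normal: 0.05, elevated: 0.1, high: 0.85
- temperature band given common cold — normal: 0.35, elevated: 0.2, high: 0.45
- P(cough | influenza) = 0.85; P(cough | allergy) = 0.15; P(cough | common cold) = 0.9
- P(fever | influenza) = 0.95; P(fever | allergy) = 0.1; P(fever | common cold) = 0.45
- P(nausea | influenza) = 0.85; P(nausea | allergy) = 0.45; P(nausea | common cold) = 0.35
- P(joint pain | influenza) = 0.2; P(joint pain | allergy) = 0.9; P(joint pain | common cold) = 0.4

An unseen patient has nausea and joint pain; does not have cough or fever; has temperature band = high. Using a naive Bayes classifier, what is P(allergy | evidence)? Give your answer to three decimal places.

influenza: 0.05 × 0.4 × (1−0.85) × (1−0.95) × 0.85 × 0.2 = 0.0000255
allergy: 0.2 × 0.85 × (1−0.15) × (1−0.1) × 0.45 × 0.9 = 0.05267025
common cold: 0.75 × 0.45 × (1−0.9) × (1−0.45) × 0.35 × 0.4 = 0.00259875
P(allergy | x) = 0.05267025 / 0.0552945 ≈ 0.953

0.953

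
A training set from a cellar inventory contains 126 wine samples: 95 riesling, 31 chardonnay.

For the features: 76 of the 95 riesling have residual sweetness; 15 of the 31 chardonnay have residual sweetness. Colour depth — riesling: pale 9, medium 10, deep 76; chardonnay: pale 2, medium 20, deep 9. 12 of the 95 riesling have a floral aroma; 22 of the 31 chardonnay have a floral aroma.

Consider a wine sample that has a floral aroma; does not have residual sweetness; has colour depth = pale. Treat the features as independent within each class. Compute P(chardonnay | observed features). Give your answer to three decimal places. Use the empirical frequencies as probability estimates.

riesling: (95/126) × (19/95) × (9/95) × (12/95) ≈ 0.00180451
chardonnay: (31/126) × (16/31) × (2/31) × (22/31) ≈ 0.00581405
P(chardonnay | x) = 0.00581405 / 0.00761856 ≈ 0.763

0.763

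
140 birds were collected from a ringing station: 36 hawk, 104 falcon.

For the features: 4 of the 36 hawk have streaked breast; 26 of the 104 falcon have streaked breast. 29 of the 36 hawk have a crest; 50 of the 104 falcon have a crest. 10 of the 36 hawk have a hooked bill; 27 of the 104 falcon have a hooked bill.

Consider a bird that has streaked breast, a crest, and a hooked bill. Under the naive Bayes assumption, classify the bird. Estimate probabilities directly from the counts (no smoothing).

hawk: (36/140) × (4/36) × (29/36) × (10/36) ≈ 0.0063933
falcon: (104/140) × (26/104) × (50/104) × (27/104) ≈ 0.0231799
Highest score → falcon.

falcon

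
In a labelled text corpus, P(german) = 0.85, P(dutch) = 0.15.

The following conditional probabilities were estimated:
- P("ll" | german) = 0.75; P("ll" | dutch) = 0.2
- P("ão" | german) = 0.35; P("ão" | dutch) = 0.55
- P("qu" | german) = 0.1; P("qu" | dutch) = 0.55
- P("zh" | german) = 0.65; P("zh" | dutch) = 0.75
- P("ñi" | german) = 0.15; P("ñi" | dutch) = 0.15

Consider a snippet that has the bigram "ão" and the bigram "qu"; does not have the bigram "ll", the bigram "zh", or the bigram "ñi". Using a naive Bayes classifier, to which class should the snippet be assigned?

dutch

german: 0.85 × (1−0.75) × 0.35 × 0.1 × (1−0.65) × (1−0.15) = 0.00221265625
dutch: 0.15 × (1−0.2) × 0.55 × 0.55 × (1−0.75) × (1−0.15) = 0.00771375
Highest score → dutch.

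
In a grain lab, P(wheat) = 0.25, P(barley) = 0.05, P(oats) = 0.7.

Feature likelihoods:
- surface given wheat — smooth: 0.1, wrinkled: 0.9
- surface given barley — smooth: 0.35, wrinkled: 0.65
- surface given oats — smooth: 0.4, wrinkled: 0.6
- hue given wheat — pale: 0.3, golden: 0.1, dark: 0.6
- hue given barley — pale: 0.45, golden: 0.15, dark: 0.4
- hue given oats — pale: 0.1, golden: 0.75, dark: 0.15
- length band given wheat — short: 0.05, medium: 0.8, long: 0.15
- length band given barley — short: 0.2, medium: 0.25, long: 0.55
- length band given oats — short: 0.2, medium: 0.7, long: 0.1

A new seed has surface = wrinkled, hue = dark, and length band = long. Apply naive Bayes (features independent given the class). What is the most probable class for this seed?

wheat

wheat: 0.25 × 0.9 × 0.6 × 0.15 = 0.02025
barley: 0.05 × 0.65 × 0.4 × 0.55 = 0.00715
oats: 0.7 × 0.6 × 0.15 × 0.1 = 0.0063
Highest score → wheat.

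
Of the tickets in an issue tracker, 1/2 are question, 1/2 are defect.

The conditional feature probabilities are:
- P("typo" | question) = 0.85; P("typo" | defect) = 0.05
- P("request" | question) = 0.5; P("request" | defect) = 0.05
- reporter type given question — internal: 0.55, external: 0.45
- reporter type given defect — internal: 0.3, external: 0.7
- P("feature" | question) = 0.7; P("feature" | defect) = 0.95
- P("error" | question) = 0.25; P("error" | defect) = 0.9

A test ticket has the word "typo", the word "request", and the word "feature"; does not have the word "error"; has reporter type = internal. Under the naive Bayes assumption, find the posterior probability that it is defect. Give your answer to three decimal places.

0.001

question: 0.5 × 0.85 × 0.5 × 0.55 × 0.7 × (1−0.25) = 0.061359375
defect: 0.5 × 0.05 × 0.05 × 0.3 × 0.95 × (1−0.9) = 0.000035625
P(defect | x) = 0.000035625 / 0.061395 ≈ 0.001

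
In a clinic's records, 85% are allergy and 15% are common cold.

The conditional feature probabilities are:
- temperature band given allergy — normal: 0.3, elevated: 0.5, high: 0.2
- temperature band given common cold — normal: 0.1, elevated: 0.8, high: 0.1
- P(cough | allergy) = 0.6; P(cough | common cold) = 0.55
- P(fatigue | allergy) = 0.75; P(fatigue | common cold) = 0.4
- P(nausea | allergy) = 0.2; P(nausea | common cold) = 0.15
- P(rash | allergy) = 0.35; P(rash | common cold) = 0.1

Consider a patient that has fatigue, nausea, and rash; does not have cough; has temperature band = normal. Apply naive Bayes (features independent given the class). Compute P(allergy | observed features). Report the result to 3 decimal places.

0.992

allergy: 0.85 × 0.3 × (1−0.6) × 0.75 × 0.2 × 0.35 = 0.005355
common cold: 0.15 × 0.1 × (1−0.55) × 0.4 × 0.15 × 0.1 = 0.0000405
P(allergy | x) = 0.005355 / 0.0053955 ≈ 0.992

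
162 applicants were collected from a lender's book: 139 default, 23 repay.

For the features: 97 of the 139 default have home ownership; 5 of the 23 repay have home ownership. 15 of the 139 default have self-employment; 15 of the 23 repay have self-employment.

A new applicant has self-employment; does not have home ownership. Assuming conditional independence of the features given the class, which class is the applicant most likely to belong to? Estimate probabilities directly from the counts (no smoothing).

default: (139/162) × (42/139) × (15/139) ≈ 0.0279776
repay: (23/162) × (18/23) × (15/23) ≈ 0.0724638
Highest score → repay.

repay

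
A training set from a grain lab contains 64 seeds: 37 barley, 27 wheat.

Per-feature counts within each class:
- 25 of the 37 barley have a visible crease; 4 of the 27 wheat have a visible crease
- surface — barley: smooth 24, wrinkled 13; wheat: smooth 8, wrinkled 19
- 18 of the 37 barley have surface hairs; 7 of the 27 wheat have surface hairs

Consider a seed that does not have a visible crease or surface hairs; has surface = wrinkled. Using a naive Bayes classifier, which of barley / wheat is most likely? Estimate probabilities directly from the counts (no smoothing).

wheat

barley: (37/64) × (12/37) × (13/37) × (19/37) ≈ 0.0338294
wheat: (27/64) × (23/27) × (19/27) × (20/27) ≈ 0.187329
Highest score → wheat.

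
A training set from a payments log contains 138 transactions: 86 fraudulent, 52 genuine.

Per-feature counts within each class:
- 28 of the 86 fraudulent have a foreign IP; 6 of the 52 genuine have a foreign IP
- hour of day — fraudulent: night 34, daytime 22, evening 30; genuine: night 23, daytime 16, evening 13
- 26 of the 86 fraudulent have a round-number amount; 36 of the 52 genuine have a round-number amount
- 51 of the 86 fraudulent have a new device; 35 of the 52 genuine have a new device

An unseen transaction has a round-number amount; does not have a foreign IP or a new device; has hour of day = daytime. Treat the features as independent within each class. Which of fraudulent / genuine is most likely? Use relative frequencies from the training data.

fraudulent: (86/138) × (58/86) × (22/86) × (26/86) × (35/86) ≈ 0.0132287
genuine: (52/138) × (46/52) × (16/52) × (36/52) × (17/52) ≈ 0.0232135
Highest score → genuine.

genuine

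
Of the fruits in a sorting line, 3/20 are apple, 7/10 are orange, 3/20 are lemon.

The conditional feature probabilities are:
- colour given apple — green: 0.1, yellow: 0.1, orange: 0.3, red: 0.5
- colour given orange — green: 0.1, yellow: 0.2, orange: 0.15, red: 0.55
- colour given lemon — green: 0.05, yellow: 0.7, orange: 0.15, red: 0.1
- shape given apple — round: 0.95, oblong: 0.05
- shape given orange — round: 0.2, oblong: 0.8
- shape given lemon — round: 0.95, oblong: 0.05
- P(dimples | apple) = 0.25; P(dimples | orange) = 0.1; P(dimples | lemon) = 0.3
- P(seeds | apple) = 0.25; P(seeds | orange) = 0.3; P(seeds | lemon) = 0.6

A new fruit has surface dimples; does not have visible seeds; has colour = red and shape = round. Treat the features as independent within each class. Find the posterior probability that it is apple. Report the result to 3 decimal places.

0.653

apple: 0.15 × 0.5 × 0.95 × 0.25 × (1−0.25) = 0.013359375
orange: 0.7 × 0.55 × 0.2 × 0.1 × (1−0.3) = 0.00539
lemon: 0.15 × 0.1 × 0.95 × 0.3 × (1−0.6) = 0.00171
P(apple | x) = 0.013359375 / 0.020459375 ≈ 0.653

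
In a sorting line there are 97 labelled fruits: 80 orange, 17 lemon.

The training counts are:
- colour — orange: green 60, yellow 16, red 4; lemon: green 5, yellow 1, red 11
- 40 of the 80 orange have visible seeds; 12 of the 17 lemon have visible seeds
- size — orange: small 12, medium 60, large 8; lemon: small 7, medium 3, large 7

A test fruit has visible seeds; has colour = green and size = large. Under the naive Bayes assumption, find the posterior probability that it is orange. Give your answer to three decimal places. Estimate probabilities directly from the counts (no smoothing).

orange: (80/97) × (60/80) × (40/80) × (8/80) ≈ 0.0309278
lemon: (17/97) × (5/17) × (12/17) × (7/17) ≈ 0.0149823
P(orange | x) = 0.0309278 / 0.0459101 ≈ 0.674

0.674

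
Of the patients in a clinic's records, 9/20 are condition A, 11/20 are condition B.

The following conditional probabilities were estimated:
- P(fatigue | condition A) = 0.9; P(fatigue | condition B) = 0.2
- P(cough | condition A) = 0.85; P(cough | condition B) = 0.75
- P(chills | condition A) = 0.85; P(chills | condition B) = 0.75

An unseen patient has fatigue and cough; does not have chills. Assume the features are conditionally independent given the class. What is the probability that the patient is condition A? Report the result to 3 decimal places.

condition A: 0.45 × 0.9 × 0.85 × (1−0.85) = 0.0516375
condition B: 0.55 × 0.2 × 0.75 × (1−0.75) = 0.020625
P(condition A | x) = 0.0516375 / 0.0722625 ≈ 0.715

0.715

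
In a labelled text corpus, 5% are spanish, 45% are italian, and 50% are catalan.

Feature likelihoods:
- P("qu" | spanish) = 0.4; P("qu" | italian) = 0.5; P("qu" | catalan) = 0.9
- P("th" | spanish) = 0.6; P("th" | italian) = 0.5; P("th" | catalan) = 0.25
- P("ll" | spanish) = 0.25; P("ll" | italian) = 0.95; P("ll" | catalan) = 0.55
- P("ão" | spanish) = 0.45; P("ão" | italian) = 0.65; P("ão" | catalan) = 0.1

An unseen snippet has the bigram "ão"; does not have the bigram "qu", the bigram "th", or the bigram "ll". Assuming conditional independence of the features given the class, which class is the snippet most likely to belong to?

spanish: 0.05 × (1−0.4) × (1−0.6) × (1−0.25) × 0.45 = 0.00405
italian: 0.45 × (1−0.5) × (1−0.5) × (1−0.95) × 0.65 = 0.00365625
catalan: 0.5 × (1−0.9) × (1−0.25) × (1−0.55) × 0.1 = 0.0016875
Highest score → spanish.

spanish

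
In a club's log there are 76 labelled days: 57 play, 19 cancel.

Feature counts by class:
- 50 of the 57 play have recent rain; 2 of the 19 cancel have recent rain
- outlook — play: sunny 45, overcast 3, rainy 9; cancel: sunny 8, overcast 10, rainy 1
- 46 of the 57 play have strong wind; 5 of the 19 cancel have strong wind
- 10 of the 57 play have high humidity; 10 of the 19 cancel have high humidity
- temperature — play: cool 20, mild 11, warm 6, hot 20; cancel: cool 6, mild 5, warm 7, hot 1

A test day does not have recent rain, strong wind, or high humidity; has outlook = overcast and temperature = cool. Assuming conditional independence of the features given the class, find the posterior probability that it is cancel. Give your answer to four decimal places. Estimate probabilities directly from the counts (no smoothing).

0.9796

play: (57/76) × (7/57) × (3/57) × (11/57) × (47/57) × (20/57) ≈ 0.000270662
cancel: (19/76) × (17/19) × (10/19) × (14/19) × (9/19) × (6/19) ≈ 0.0129761
P(cancel | x) = 0.0129761 / 0.013246762 ≈ 0.9796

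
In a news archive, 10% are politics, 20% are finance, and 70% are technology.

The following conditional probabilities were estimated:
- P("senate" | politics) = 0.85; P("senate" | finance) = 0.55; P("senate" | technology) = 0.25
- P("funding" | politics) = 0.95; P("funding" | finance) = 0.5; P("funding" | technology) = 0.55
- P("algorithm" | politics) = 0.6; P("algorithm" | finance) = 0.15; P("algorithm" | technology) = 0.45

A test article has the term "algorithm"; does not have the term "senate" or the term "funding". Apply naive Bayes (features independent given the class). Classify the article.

technology

politics: 0.1 × (1−0.85) × (1−0.95) × 0.6 = 0.00045
finance: 0.2 × (1−0.55) × (1−0.5) × 0.15 = 0.00675
technology: 0.7 × (1−0.25) × (1−0.55) × 0.45 = 0.1063125
Highest score → technology.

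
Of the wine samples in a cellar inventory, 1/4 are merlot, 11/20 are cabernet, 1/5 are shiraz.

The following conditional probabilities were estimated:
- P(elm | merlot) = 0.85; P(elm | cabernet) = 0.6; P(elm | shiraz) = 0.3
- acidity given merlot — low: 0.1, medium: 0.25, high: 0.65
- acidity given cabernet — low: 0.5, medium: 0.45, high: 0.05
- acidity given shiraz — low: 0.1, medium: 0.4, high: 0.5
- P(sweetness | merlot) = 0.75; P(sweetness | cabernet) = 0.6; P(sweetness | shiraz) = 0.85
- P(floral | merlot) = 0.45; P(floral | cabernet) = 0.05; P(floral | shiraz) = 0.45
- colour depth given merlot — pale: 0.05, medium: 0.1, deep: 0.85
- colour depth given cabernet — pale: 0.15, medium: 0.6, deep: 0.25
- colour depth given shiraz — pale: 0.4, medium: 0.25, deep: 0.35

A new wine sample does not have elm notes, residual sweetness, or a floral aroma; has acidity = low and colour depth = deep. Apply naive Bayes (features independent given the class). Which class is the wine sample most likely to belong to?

merlot: 0.25 × (1−0.85) × 0.1 × (1−0.75) × (1−0.45) × 0.85 = 0.00043828125
cabernet: 0.55 × (1−0.6) × 0.5 × (1−0.6) × (1−0.05) × 0.25 = 0.01045
shiraz: 0.2 × (1−0.3) × 0.1 × (1−0.85) × (1−0.45) × 0.35 = 0.00040425
Highest score → cabernet.

cabernet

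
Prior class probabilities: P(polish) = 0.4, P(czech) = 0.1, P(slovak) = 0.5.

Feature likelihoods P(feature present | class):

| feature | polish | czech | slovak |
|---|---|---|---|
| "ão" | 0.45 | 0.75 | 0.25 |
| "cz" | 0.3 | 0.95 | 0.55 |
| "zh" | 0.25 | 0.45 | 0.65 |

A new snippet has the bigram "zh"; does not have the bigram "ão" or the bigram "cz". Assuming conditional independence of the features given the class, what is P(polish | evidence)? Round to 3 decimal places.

polish: 0.4 × (1−0.45) × (1−0.3) × 0.25 = 0.0385
czech: 0.1 × (1−0.75) × (1−0.95) × 0.45 = 0.0005625
slovak: 0.5 × (1−0.25) × (1−0.55) × 0.65 = 0.1096875
P(polish | x) = 0.0385 / 0.14875 ≈ 0.259

0.259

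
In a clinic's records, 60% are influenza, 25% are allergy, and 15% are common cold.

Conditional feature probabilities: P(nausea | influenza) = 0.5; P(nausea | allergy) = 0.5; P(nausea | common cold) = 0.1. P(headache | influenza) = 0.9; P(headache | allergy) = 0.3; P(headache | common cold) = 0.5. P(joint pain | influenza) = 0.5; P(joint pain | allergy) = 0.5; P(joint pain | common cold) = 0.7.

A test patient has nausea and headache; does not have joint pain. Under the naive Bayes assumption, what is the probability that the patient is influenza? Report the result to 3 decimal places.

0.865

influenza: 0.6 × 0.5 × 0.9 × (1−0.5) = 0.135
allergy: 0.25 × 0.5 × 0.3 × (1−0.5) = 0.01875
common cold: 0.15 × 0.1 × 0.5 × (1−0.7) = 0.00225
P(influenza | x) = 0.135 / 0.156 ≈ 0.865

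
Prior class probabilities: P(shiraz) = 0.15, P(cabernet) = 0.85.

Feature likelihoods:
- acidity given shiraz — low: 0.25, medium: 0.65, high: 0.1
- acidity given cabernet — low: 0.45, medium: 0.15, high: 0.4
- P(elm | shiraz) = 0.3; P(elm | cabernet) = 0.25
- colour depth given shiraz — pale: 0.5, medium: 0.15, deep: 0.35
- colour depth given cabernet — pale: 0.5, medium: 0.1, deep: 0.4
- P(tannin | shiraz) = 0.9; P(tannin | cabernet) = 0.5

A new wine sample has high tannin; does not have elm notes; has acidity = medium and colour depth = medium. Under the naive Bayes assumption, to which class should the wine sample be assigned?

shiraz: 0.15 × 0.65 × (1−0.3) × 0.15 × 0.9 = 0.00921375
cabernet: 0.85 × 0.15 × (1−0.25) × 0.1 × 0.5 = 0.00478125
Highest score → shiraz.

shiraz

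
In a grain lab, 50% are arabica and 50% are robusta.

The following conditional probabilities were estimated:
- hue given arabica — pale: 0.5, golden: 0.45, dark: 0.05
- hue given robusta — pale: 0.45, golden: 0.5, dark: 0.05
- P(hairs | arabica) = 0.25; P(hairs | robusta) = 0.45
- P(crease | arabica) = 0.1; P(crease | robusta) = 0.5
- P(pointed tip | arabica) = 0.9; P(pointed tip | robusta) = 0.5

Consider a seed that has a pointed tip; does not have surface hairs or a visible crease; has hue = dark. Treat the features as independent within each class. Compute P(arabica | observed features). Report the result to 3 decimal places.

arabica: 0.5 × 0.05 × (1−0.25) × (1−0.1) × 0.9 = 0.0151875
robusta: 0.5 × 0.05 × (1−0.45) × (1−0.5) × 0.5 = 0.0034375
P(arabica | x) = 0.0151875 / 0.018625 ≈ 0.815

0.815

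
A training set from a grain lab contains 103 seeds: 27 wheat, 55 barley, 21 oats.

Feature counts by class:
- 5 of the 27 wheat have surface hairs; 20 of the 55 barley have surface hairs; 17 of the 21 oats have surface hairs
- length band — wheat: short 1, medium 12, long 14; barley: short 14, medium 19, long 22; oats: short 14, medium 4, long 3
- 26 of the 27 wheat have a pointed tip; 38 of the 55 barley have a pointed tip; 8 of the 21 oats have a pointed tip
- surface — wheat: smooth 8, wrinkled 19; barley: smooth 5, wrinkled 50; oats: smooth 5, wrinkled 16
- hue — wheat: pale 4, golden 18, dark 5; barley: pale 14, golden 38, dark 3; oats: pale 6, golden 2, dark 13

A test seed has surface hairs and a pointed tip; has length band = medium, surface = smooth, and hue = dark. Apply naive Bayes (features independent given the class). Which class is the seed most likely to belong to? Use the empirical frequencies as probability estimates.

oats

wheat: (27/103) × (5/27) × (12/27) × (26/27) × (8/27) × (5/27) ≈ 0.00113997
barley: (55/103) × (20/55) × (19/55) × (38/55) × (5/55) × (3/55) ≈ 0.000229811
oats: (21/103) × (17/21) × (4/21) × (8/21) × (5/21) × (13/21) ≈ 0.00176522
Highest score → oats.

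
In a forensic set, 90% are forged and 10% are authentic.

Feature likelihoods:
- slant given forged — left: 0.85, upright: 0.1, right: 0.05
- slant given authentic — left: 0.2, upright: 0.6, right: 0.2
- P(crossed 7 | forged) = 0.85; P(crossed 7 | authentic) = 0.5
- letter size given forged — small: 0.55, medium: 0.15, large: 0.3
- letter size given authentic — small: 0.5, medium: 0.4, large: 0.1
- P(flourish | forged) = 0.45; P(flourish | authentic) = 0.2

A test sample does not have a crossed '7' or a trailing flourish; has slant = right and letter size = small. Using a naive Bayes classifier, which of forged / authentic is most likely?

forged: 0.9 × 0.05 × (1−0.85) × 0.55 × (1−0.45) = 0.002041875
authentic: 0.1 × 0.2 × (1−0.5) × 0.5 × (1−0.2) = 0.004
Highest score → authentic.

authentic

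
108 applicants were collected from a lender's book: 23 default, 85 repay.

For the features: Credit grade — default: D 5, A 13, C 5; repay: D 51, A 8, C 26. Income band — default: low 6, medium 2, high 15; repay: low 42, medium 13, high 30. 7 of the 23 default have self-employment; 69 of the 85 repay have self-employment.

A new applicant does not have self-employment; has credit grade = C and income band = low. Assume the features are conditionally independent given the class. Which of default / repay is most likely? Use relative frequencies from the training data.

default: (23/108) × (5/23) × (6/23) × (16/23) ≈ 0.0084016
repay: (85/108) × (26/85) × (42/85) × (16/85) ≈ 0.0223914
Highest score → repay.

repay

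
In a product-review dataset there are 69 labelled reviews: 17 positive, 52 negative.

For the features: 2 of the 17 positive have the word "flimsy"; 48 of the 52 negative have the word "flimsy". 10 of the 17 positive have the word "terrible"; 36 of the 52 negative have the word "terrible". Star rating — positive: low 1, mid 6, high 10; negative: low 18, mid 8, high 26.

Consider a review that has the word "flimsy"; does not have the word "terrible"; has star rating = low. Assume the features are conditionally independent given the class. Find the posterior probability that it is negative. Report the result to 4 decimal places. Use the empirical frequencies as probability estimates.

0.9906

positive: (17/69) × (2/17) × (7/17) × (1/17) ≈ 0.000702071
negative: (52/69) × (48/52) × (16/52) × (18/52) ≈ 0.0740931
P(negative | x) = 0.0740931 / 0.074795171 ≈ 0.9906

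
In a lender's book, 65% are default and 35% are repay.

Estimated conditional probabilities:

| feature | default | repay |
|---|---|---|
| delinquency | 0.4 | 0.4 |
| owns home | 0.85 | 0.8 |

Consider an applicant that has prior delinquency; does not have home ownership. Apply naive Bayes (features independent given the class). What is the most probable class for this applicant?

default: 0.65 × 0.4 × (1−0.85) = 0.039
repay: 0.35 × 0.4 × (1−0.8) = 0.028
Highest score → default.

default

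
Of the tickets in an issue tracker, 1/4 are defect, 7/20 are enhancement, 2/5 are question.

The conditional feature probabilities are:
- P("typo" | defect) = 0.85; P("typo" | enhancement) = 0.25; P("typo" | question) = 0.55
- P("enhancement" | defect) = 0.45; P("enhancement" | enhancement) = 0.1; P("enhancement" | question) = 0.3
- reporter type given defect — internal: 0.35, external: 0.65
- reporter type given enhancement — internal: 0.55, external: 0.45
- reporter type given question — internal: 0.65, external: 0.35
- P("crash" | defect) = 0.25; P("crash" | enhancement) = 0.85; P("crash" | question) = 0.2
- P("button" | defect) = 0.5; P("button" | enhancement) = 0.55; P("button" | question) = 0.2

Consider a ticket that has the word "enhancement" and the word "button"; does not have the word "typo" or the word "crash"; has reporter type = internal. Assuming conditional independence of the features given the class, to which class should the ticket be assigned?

question

defect: 0.25 × (1−0.85) × 0.45 × 0.35 × (1−0.25) × 0.5 = 0.00221484375
enhancement: 0.35 × (1−0.25) × 0.1 × 0.55 × (1−0.85) × 0.55 = 0.00119109375
question: 0.4 × (1−0.55) × 0.3 × 0.65 × (1−0.2) × 0.2 = 0.005616
Highest score → question.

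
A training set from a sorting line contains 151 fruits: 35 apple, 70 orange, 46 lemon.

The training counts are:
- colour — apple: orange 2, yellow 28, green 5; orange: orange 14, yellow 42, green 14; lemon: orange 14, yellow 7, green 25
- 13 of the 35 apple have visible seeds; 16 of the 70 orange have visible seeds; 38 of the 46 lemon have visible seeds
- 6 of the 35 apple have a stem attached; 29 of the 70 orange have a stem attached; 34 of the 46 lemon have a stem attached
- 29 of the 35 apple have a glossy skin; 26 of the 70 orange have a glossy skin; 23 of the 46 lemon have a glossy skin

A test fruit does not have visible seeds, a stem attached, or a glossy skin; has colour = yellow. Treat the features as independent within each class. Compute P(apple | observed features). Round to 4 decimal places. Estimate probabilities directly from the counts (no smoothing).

apple: (35/151) × (28/35) × (22/35) × (29/35) × (6/35) ≈ 0.0165558
orange: (70/151) × (42/70) × (54/70) × (41/70) × (44/70) ≈ 0.0789966
lemon: (46/151) × (7/46) × (8/46) × (12/46) × (23/46) ≈ 0.00105159
P(apple | x) = 0.0165558 / 0.09660399 ≈ 0.1714

0.1714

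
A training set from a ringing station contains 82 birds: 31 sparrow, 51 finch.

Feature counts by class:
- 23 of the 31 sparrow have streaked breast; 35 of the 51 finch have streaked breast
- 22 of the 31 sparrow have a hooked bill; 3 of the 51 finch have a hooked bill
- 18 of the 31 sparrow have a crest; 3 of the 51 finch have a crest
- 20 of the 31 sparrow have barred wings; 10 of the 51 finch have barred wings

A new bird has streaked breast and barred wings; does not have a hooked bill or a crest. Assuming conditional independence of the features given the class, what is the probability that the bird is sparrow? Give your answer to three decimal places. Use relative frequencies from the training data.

sparrow: (31/82) × (23/31) × (9/31) × (13/31) × (20/31) ≈ 0.0220315
finch: (51/82) × (35/51) × (48/51) × (48/51) × (10/51) ≈ 0.0741355
P(sparrow | x) = 0.0220315 / 0.096167 ≈ 0.229

0.229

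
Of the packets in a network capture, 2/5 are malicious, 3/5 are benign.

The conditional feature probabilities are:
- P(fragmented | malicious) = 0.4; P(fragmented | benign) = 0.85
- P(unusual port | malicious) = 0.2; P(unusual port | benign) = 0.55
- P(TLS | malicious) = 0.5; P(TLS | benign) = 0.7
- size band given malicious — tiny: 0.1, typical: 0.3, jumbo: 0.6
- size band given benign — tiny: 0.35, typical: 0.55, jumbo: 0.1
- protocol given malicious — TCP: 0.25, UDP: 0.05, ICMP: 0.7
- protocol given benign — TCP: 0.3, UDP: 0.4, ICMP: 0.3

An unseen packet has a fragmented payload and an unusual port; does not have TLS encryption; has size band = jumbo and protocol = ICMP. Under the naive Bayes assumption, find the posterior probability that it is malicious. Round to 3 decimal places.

0.727

malicious: 0.4 × 0.4 × 0.2 × (1−0.5) × 0.6 × 0.7 = 0.00672
benign: 0.6 × 0.85 × 0.55 × (1−0.7) × 0.1 × 0.3 = 0.0025245
P(malicious | x) = 0.00672 / 0.0092445 ≈ 0.727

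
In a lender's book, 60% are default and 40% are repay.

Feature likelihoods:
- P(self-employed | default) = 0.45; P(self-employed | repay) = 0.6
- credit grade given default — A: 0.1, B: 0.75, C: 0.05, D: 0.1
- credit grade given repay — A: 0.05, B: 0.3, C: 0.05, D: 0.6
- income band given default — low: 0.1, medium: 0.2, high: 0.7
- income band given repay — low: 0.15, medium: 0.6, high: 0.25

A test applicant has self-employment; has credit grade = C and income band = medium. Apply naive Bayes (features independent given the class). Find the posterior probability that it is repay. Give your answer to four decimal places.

default: 0.6 × 0.45 × 0.05 × 0.2 = 0.0027
repay: 0.4 × 0.6 × 0.05 × 0.6 = 0.0072
P(repay | x) = 0.0072 / 0.0099 ≈ 0.7273

0.7273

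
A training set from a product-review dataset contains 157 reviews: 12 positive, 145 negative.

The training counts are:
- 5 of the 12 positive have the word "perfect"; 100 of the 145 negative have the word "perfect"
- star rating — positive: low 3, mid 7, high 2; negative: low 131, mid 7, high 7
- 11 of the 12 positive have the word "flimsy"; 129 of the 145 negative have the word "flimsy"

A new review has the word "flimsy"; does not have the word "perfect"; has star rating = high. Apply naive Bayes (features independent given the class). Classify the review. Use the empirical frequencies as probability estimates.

negative

positive: (12/157) × (7/12) × (2/12) × (11/12) ≈ 0.00681175
negative: (145/157) × (45/145) × (7/145) × (129/145) ≈ 0.0123102
Highest score → negative.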